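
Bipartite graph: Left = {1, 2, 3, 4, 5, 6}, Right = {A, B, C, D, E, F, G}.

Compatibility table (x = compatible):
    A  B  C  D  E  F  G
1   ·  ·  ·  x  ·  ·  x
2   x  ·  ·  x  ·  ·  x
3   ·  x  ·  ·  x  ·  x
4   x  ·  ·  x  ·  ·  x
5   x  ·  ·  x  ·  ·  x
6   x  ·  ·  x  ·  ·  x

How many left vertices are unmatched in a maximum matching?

2

For example, pair 1–D, 2–A, 3–B, 4–G.
The set {1, 2, 4, 5, 6} has only 3 neighbours ({A, D, G}), so by Hall's theorem at most 4 of the 6 left vertices can be matched.
That matches 4 of the 6, leaving 2 unmatched; no matching can do better.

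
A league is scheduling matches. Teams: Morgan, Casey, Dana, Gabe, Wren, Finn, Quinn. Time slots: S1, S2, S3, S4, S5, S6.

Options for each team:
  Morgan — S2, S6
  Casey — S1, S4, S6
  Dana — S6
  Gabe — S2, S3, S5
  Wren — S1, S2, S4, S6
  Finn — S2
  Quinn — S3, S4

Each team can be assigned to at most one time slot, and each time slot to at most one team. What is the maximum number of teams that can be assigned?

For example, pair Morgan–S2, Casey–S1, Dana–S6, Gabe–S5, Wren–S4, Quinn–S3.
The set {Morgan, Dana, Finn} has only 2 neighbours ({S2, S6}), so by Hall's theorem at most 6 of the 7 teams can be matched.

6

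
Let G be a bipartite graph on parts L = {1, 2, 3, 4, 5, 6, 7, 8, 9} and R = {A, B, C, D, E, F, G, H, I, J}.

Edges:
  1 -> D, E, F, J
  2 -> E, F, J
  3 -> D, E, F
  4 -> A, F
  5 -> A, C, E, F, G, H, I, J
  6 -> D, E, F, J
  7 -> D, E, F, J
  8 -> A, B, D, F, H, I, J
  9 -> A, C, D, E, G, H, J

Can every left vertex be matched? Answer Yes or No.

The set {1, 2, 3, 6, 7} has only 4 neighbours ({D, E, F, J}), so by Hall's theorem at most 8 of the 9 left vertices can be matched.
Hence no matching covers every left vertex.

No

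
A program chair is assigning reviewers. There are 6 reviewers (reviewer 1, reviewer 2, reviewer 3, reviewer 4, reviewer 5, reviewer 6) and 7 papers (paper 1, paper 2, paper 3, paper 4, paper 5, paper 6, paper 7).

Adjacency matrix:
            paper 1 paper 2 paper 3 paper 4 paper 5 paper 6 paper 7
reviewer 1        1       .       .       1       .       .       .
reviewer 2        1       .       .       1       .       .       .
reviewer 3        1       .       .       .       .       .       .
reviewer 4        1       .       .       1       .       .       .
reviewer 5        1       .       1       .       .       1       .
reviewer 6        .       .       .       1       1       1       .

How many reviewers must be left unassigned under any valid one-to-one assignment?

2

One maximum matching: reviewer 1→paper 1, reviewer 2→paper 4, reviewer 5→paper 3, reviewer 6→paper 6.
The set {reviewer 1, reviewer 2, reviewer 3, reviewer 4} has only 2 neighbours ({paper 1, paper 4}), so by Hall's theorem at most 4 of the 6 reviewers can be matched.
That matches 4 of the 6, leaving 2 unmatched; no matching can do better.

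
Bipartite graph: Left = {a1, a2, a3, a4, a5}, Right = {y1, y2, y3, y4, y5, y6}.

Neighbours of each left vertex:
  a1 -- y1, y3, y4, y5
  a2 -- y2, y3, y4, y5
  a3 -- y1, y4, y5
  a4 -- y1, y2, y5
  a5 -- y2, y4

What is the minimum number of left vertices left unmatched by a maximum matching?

0

One maximum matching: a1–y1, a2–y3, a3–y4, a4–y5, a5–y2.
All 5 left vertices are matched, so no larger matching exists.
That matches 5 of the 5, leaving 0 unmatched; no matching can do better.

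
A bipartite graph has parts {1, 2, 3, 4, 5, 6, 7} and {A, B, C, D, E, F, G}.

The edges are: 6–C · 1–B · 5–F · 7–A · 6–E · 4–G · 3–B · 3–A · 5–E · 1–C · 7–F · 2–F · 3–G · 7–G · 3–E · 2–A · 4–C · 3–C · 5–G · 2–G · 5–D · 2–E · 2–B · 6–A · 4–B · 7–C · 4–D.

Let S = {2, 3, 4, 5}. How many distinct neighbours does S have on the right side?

The union of neighbours of {2, 3, 4, 5} is {A, B, C, D, E, F, G}, which has 7 elements.
Since |N(S)| = 7 ≥ |S| = 4, Hall's condition holds for this subset.

7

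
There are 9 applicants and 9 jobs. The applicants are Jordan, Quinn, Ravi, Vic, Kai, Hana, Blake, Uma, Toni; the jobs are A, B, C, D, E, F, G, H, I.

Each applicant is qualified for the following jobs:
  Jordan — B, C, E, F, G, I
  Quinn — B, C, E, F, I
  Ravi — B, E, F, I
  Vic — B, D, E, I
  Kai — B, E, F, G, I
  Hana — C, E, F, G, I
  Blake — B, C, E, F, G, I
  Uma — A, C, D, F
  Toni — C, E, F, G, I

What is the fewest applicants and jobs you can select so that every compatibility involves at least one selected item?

A maximum matching has 8 edges (e.g. Jordan–F, Quinn–C, Ravi–I, Vic–D, Kai–B, Hana–E, Blake–G, Uma–A).
By König's theorem the minimum vertex cover has the same size. One such cover is {Vic, Uma, B, C, E, F, G, I}.

8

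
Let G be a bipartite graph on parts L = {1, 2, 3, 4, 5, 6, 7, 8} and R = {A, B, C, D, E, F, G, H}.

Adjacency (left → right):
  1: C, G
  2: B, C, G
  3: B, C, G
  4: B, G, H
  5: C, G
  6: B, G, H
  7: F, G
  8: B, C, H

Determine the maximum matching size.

5

For example, pair 1-G, 2-C, 3-B, 4-H, 7-F.
The set {1, 2, 3, 4, 5, 6, 8} has only 4 neighbours ({B, C, G, H}), so by Hall's theorem at most 5 of the 8 left vertices can be matched.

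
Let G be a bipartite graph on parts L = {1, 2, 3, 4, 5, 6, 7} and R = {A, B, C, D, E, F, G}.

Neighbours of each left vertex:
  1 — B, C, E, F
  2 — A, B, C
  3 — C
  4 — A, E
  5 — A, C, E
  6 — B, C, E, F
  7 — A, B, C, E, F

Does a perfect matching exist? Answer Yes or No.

No

The set {1, 2, 3, 4, 5, 6, 7} has only 5 neighbours ({A, B, C, E, F}), so by Hall's theorem at most 5 of the 7 left vertices can be matched.
Hence no matching covers every left vertex.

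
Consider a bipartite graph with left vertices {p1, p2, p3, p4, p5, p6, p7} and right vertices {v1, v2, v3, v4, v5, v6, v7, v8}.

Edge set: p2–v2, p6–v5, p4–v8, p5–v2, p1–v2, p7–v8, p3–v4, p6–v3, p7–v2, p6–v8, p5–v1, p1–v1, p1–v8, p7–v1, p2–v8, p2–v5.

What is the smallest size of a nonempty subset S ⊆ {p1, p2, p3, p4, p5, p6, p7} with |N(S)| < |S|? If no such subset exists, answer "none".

Take S = {p1, p4, p5, p7}. Its neighbourhood is {v1, v2, v8}, so |N(S)| = 3 < |S| = 4.
Every subset of size less than 4 has at least as many neighbours as members, so 4 is the minimum.

4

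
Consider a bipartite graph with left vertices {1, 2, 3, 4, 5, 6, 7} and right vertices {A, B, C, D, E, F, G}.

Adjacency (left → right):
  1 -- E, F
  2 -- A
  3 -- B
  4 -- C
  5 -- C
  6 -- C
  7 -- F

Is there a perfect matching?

No

The set {4, 5, 6} has only 1 neighbour ({C}), so by Hall's theorem at most 5 of the 7 left vertices can be matched.
Hence no matching covers every left vertex.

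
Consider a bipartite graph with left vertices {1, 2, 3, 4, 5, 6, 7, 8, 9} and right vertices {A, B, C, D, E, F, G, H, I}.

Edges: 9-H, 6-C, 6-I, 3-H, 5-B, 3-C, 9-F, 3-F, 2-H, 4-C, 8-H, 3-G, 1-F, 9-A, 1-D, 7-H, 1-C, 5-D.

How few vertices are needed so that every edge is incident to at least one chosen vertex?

The 7 edges 1–D, 2–H, 3–G, 4–C, 5–B, 6–I, 9–F form a matching, so any vertex cover needs at least 7 vertices (one per matched edge).
Conversely {1, 3, 4, 5, 6, 9, H} meets every edge and has exactly 7 vertices, so 7 is optimal.

7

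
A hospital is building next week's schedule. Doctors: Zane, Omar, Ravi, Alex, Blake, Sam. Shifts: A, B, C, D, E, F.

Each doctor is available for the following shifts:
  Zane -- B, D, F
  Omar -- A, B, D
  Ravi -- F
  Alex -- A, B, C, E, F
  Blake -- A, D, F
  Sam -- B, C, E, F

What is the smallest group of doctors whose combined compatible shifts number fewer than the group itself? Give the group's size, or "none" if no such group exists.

A matching saturating every doctor exists, for instance Zane→B, Omar→A, Ravi→F, Alex→C, Blake→D, Sam→E.
By Hall's marriage theorem, this means |N(S)| ≥ |S| for every subset S, so no violating subset exists.

none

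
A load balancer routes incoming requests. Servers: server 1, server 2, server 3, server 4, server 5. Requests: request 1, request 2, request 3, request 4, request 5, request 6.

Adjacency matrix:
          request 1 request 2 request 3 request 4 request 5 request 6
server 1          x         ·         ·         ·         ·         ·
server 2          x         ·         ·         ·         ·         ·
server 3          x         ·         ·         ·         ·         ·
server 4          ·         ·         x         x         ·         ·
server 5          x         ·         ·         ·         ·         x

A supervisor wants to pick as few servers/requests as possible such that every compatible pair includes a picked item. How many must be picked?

The 3 edges server 1–request 1, server 4–request 4, server 5–request 6 form a matching, so any vertex cover needs at least 3 vertices (one per matched edge).
Conversely {server 4, server 5, request 1} meets every edge and has exactly 3 vertices, so 3 is optimal.

3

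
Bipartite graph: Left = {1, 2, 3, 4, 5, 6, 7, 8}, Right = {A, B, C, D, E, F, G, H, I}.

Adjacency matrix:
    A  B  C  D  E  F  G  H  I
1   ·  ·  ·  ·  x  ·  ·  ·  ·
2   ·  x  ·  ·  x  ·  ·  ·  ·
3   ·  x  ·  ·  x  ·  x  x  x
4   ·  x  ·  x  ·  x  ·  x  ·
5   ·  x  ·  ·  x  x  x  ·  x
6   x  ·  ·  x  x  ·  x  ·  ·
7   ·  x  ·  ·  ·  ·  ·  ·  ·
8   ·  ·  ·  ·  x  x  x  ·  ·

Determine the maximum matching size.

7

For example, pair 1–E, 2–B, 3–H, 4–D, 5–F, 6–A, 8–G.
The set {1, 2, 7} has only 2 neighbours ({B, E}), so by Hall's theorem at most 7 of the 8 left vertices can be matched.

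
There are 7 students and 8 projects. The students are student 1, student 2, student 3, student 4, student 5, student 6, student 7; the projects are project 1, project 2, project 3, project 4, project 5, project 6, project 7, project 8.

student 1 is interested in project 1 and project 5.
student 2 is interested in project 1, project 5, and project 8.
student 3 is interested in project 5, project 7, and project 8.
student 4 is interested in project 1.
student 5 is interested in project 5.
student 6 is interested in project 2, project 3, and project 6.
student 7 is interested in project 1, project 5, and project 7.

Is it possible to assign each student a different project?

The set {student 1, student 2, student 3, student 4, student 5, student 7} has only 4 neighbours ({project 1, project 5, project 7, project 8}), so by Hall's theorem at most 5 of the 7 students can be matched.
Hence no matching covers every student.

No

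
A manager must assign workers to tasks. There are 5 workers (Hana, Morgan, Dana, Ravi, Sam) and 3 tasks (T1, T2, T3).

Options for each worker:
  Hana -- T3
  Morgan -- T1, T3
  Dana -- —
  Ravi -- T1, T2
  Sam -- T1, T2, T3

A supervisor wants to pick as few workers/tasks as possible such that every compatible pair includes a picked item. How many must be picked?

{T1, T2, T3} is a vertex cover of size 3: every edge has an endpoint in this set.
No smaller cover exists because Hana–T3, Morgan–T1, Ravi–T2 is a matching of size 3, and a cover must include an endpoint of each of these disjoint edges (König's theorem).

3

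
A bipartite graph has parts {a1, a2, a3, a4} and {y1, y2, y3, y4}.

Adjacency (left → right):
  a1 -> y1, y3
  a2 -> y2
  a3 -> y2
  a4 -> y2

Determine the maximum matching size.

One maximum matching: a1→y3, a2→y2.
The set {a2, a3, a4} has only 1 neighbour ({y2}), so by Hall's theorem at most 2 of the 4 left vertices can be matched.

2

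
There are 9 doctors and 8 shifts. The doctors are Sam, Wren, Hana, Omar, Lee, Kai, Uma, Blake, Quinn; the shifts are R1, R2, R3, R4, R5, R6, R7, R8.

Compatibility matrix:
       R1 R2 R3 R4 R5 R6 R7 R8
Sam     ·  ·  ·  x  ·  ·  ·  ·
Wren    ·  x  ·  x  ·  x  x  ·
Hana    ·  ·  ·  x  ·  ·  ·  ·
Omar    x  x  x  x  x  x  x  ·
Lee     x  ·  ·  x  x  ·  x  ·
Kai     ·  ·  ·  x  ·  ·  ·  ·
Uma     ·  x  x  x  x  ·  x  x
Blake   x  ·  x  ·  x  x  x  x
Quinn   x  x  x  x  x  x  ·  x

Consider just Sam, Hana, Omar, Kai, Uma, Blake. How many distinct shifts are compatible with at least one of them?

8

The union of neighbours of {Sam, Hana, Omar, Kai, Uma, Blake} is {R1, R2, R3, R4, R5, R6, R7, R8}, which has 8 elements.
Since |N(S)| = 8 ≥ |S| = 6, Hall's condition holds for this subset.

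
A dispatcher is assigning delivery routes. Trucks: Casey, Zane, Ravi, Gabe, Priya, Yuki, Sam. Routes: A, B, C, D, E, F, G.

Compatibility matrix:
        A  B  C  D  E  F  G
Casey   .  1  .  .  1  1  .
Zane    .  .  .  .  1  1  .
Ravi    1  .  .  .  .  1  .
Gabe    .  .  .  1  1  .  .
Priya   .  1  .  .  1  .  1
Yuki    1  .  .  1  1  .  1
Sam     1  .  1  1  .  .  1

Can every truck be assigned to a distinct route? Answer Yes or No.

Yes

A valid assignment of size 7: Casey–B, Zane–F, Ravi–A, Gabe–D, Priya–G, Yuki–E, Sam–C.
All 7 trucks are covered.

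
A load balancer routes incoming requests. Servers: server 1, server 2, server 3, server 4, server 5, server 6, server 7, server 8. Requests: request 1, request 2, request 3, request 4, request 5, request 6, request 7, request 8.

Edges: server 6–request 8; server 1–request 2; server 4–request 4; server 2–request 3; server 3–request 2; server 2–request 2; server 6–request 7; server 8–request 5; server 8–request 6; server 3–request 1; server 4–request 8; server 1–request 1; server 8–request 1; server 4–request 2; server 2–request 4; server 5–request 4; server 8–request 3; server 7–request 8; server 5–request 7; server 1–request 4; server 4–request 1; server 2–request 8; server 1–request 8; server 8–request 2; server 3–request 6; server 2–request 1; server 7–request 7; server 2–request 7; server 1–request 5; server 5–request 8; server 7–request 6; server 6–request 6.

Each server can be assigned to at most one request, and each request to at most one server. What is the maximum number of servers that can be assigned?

For example, pair server 1→request 5, server 2→request 3, server 3→request 2, server 4→request 1, server 5→request 4, server 6→request 7, server 7→request 8, server 8→request 6.
This saturates every server, so 8 is the maximum.

8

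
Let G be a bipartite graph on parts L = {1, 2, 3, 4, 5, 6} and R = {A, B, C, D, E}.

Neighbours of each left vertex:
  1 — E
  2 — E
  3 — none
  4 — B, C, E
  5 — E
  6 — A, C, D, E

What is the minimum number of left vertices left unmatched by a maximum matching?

3

A valid assignment of size 3: 1→E, 4→B, 6→C.
The set {1, 2, 3, 5} has only 1 neighbour ({E}), so by Hall's theorem at most 3 of the 6 left vertices can be matched.
That matches 3 of the 6, leaving 3 unmatched; no matching can do better.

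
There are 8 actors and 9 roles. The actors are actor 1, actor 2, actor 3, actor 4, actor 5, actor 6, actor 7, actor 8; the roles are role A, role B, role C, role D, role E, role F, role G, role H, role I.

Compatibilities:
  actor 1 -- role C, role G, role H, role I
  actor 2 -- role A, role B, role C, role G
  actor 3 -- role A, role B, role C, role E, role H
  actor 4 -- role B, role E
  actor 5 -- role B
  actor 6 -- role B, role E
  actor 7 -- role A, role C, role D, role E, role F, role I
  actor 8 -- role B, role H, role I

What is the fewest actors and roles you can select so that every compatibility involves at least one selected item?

{actor 1, actor 2, actor 3, actor 7, actor 8, role B, role E} is a vertex cover of size 7: every edge has an endpoint in this set.
No smaller cover exists because actor 1–role G, actor 2–role A, actor 3–role C, actor 4–role E, actor 5–role B, actor 7–role F, actor 8–role H is a matching of size 7, and a cover must include an endpoint of each of these disjoint edges (König's theorem).

7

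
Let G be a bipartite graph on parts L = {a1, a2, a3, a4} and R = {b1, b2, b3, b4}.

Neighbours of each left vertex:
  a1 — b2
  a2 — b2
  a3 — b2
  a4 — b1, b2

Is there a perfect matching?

The set {a1, a2, a3} has only 1 neighbour ({b2}), so by Hall's theorem at most 2 of the 4 left vertices can be matched.
Hence no matching covers every left vertex.

No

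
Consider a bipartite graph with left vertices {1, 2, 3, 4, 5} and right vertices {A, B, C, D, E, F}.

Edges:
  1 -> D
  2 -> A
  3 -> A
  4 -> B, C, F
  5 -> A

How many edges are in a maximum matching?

For example, pair 1-D, 2-A, 4-B.
The set {2, 3, 5} has only 1 neighbour ({A}), so by Hall's theorem at most 3 of the 5 left vertices can be matched.

3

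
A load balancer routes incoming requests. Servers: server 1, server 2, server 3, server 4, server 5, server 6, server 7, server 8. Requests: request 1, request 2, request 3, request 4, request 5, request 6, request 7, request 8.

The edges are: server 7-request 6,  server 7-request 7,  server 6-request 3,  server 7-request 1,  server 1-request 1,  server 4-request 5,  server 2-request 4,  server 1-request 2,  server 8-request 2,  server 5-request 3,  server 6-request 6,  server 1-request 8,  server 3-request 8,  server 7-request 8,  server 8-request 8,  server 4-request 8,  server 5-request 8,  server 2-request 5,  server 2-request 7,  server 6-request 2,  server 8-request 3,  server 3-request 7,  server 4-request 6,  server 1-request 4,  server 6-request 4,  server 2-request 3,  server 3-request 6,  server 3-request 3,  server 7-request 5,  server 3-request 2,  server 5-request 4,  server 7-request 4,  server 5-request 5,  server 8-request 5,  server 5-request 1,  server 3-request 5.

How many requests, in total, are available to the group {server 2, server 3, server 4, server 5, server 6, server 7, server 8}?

The union of neighbours of {server 2, server 3, server 4, server 5, server 6, server 7, server 8} is {request 1, request 2, request 3, request 4, request 5, request 6, request 7, request 8}, which has 8 elements.
Since |N(S)| = 8 ≥ |S| = 7, Hall's condition holds for this subset.

8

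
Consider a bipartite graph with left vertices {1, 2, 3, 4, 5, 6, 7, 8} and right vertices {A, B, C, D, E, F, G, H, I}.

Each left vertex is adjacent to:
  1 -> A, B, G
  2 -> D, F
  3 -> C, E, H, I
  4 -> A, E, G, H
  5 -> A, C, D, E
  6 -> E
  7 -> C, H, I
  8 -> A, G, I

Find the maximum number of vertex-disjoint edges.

8

For example, pair 1–B, 2–F, 3–H, 4–G, 5–D, 6–E, 7–C, 8–I.
All 8 left vertices are matched, so no larger matching exists.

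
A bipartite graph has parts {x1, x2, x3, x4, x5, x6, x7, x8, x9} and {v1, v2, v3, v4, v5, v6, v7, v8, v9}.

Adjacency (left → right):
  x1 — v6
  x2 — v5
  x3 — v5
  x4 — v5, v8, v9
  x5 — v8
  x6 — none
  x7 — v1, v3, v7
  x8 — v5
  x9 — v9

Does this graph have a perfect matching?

No

The set {x2, x3, x4, x5, x6, x8, x9} has only 3 neighbours ({v5, v8, v9}), so by Hall's theorem at most 5 of the 9 left vertices can be matched.
Hence no matching covers every left vertex.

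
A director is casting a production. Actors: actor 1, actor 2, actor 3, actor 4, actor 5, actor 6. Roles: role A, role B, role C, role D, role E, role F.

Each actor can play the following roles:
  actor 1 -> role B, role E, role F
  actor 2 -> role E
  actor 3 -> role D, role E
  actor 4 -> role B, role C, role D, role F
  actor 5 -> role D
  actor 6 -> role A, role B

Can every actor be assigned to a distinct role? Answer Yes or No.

No

The set {actor 2, actor 3, actor 5} has only 2 neighbours ({role D, role E}), so by Hall's theorem at most 5 of the 6 actors can be matched.
Hence no matching covers every actor.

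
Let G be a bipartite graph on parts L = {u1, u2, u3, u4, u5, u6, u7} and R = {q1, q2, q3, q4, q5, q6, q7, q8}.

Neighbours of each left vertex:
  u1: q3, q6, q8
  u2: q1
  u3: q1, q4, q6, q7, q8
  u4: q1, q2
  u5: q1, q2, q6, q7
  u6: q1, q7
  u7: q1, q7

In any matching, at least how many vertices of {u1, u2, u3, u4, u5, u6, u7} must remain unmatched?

For example, pair u1→q8, u2→q1, u3→q4, u4→q2, u5→q6, u6→q7.
The set {u2, u6, u7} has only 2 neighbours ({q1, q7}), so by Hall's theorem at most 6 of the 7 left vertices can be matched.
That matches 6 of the 7, leaving 1 unmatched; no matching can do better.

1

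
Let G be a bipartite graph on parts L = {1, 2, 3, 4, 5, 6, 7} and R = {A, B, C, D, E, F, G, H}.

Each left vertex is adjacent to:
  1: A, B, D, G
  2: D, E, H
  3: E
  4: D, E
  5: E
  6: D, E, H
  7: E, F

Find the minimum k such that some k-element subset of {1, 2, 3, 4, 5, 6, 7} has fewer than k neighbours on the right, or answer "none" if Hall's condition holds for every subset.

Take S = {3, 5}. Its neighbourhood is {E}, so |N(S)| = 1 < |S| = 2.
No single vertex violates Hall's condition since each has at least one neighbour, so 2 is the minimum.

2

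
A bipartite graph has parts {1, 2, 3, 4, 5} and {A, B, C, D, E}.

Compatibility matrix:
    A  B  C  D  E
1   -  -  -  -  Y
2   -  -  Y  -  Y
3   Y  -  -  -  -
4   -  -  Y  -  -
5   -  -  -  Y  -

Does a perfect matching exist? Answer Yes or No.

The set {1, 2, 4} has only 2 neighbours ({C, E}), so by Hall's theorem at most 4 of the 5 left vertices can be matched.
Hence no matching covers every left vertex.

No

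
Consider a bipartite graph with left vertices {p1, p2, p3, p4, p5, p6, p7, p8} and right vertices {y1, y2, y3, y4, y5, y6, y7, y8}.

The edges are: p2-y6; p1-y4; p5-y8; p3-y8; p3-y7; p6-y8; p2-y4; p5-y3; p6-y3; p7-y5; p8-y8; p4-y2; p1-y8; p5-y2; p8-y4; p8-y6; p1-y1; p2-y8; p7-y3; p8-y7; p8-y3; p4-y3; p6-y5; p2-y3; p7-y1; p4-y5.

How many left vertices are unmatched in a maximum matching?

0

One maximum matching: p1–y4, p2–y6, p3–y8, p4–y5, p5–y2, p6–y3, p7–y1, p8–y7.
All 8 left vertices are matched, so no larger matching exists.
That matches 8 of the 8, leaving 0 unmatched; no matching can do better.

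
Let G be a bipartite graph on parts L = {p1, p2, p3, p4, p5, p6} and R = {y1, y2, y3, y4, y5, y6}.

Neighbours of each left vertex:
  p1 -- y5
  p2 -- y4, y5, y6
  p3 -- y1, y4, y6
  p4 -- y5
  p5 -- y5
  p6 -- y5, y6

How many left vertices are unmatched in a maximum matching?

2

One maximum matching: p1→y5, p2→y4, p3→y1, p6→y6.
The set {p1, p4, p5} has only 1 neighbour ({y5}), so by Hall's theorem at most 4 of the 6 left vertices can be matched.
That matches 4 of the 6, leaving 2 unmatched; no matching can do better.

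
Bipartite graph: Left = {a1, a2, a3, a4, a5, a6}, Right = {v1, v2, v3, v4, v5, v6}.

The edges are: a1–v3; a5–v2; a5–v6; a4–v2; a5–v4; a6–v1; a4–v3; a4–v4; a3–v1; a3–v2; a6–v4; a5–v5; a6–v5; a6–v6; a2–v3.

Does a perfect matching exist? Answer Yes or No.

No

The set {a1, a2} has only 1 neighbour ({v3}), so by Hall's theorem at most 5 of the 6 left vertices can be matched.
Hence no matching covers every left vertex.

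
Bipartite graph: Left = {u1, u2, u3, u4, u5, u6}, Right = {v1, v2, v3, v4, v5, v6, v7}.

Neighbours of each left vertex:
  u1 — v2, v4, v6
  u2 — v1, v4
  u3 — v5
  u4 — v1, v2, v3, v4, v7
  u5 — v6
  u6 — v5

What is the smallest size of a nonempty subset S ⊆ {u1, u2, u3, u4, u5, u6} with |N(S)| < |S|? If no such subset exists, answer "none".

2

Take S = {u3, u6}. Its neighbourhood is {v5}, so |N(S)| = 1 < |S| = 2.
No single vertex violates Hall's condition since each has at least one neighbour, so 2 is the minimum.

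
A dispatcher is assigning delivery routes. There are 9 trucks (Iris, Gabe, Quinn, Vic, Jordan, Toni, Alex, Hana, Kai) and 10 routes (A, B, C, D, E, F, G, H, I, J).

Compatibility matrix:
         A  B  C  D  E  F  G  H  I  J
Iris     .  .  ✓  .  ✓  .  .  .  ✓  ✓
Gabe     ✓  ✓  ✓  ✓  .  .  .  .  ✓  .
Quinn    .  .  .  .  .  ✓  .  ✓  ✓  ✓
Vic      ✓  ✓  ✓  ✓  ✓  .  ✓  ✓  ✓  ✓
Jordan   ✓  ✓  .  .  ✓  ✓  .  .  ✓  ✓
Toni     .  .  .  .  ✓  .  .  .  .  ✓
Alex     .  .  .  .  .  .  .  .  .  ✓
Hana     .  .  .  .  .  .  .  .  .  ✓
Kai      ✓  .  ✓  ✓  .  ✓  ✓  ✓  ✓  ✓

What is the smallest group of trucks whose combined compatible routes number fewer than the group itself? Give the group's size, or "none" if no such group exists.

2

Take S = {Alex, Hana}. Its neighbourhood is {J}, so |N(S)| = 1 < |S| = 2.
No single vertex violates Hall's condition since each has at least one neighbour, so 2 is the minimum.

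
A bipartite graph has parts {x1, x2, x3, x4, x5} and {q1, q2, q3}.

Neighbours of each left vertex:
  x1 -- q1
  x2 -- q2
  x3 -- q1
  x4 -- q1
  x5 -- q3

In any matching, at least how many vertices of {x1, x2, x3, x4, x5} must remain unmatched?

For example, pair x1→q1, x2→q2, x5→q3.
The set {x1, x3, x4} has only 1 neighbour ({q1}), so by Hall's theorem at most 3 of the 5 left vertices can be matched.
That matches 3 of the 5, leaving 2 unmatched; no matching can do better.

2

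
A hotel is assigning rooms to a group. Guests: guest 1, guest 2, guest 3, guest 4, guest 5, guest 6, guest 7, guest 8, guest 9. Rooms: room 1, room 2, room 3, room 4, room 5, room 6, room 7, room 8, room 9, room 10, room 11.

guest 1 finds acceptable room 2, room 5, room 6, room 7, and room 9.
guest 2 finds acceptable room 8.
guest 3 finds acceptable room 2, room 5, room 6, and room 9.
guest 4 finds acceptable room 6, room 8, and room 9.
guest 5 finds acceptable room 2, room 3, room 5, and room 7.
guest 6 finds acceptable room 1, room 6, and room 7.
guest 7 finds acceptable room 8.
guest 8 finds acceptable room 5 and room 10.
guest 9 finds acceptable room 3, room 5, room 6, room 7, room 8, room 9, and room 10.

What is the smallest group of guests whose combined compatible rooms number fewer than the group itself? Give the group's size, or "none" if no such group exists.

2

Take S = {guest 2, guest 7}. Its neighbourhood is {room 8}, so |N(S)| = 1 < |S| = 2.
No single vertex violates Hall's condition since each has at least one neighbour, so 2 is the minimum.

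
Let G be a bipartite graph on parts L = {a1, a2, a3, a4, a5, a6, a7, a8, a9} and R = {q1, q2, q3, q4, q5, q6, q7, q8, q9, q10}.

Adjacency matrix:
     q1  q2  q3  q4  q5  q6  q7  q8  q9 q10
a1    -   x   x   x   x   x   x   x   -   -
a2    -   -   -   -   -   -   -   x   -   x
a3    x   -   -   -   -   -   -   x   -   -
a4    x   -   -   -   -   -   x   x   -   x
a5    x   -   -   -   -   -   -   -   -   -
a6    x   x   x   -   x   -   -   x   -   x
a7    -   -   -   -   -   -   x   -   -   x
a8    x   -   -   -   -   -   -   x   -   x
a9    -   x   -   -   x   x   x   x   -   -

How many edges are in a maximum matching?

7

For example, pair a1→q4, a2→q10, a3→q8, a4→q7, a5→q1, a6→q3, a9→q6.
The set {a2, a3, a4, a5, a7, a8} has only 4 neighbours ({q1, q10, q7, q8}), so by Hall's theorem at most 7 of the 9 left vertices can be matched.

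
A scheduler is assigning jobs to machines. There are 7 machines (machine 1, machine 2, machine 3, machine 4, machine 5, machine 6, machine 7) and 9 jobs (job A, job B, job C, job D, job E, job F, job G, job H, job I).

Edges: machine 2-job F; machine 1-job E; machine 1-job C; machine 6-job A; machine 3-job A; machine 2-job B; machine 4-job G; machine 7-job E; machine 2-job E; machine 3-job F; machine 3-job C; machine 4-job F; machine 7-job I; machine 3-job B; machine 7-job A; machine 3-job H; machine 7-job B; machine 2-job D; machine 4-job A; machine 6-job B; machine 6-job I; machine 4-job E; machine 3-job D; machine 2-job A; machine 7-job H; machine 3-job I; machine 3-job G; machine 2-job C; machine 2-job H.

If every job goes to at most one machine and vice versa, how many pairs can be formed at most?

6

One maximum matching: machine 1→job E, machine 2→job D, machine 3→job F, machine 4→job G, machine 6→job A, machine 7→job H.
The set {machine 5} has only 0 neighbours (∅), so by Hall's theorem at most 6 of the 7 machines can be matched.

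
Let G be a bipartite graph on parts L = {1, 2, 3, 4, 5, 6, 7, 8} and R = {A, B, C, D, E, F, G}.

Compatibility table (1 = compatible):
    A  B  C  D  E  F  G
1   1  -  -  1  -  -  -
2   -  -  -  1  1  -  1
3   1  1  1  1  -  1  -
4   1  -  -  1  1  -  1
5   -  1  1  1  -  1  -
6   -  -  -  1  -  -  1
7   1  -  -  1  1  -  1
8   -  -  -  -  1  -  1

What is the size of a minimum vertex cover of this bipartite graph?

The 6 edges 1–A, 2–D, 3–B, 4–E, 5–F, 6–G form a matching, so any vertex cover needs at least 6 vertices (one per matched edge).
Conversely {3, 5, A, D, E, G} meets every edge and has exactly 6 vertices, so 6 is optimal.

6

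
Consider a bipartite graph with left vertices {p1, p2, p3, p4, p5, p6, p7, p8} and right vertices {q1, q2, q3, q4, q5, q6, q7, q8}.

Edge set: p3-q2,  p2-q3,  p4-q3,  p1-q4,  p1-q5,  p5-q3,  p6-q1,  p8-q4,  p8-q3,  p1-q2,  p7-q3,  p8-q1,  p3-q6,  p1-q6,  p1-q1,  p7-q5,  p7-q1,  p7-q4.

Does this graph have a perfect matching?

The set {p2, p4, p5} has only 1 neighbour ({q3}), so by Hall's theorem at most 6 of the 8 left vertices can be matched.
Hence no matching covers every left vertex.

No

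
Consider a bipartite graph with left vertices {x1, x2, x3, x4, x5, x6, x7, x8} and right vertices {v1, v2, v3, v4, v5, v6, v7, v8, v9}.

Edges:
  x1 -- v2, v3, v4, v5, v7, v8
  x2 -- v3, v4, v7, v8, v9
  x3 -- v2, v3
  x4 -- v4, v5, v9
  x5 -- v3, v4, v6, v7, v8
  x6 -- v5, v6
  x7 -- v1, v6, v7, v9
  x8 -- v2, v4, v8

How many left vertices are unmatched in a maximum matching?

0

For example, pair x1-v8, x2-v9, x3-v3, x4-v4, x5-v6, x6-v5, x7-v7, x8-v2.
This saturates every left vertex, so 8 is the maximum.
That matches 8 of the 8, leaving 0 unmatched; no matching can do better.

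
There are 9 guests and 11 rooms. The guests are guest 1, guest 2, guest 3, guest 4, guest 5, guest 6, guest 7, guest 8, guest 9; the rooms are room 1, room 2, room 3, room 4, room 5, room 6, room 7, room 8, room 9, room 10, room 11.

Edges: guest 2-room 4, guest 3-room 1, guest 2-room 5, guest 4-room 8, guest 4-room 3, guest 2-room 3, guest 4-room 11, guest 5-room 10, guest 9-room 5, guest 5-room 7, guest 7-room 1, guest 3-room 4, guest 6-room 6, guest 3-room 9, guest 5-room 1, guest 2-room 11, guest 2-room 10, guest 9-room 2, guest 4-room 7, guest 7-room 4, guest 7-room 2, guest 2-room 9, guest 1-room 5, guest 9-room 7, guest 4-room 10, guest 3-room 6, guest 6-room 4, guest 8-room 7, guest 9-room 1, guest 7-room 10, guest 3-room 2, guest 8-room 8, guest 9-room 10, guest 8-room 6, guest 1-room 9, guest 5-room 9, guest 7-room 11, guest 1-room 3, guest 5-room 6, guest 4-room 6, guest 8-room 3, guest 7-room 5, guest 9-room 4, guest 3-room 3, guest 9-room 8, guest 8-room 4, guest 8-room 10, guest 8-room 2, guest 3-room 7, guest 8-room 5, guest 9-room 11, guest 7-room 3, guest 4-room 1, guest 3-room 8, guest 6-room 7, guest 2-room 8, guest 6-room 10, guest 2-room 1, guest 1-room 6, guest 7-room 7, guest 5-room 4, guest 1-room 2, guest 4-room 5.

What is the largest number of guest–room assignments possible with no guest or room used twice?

9

A valid assignment of size 9: guest 1–room 5, guest 2–room 3, guest 3–room 2, guest 4–room 10, guest 5–room 9, guest 6–room 7, guest 7–room 11, guest 8–room 4, guest 9–room 8.
This saturates every guest, so 9 is the maximum.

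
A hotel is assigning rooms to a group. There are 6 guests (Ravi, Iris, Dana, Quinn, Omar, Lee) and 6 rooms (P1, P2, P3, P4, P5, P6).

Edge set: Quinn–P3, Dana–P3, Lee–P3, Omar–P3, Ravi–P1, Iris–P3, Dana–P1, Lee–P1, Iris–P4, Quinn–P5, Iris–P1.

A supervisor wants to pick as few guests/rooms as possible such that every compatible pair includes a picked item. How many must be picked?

4

The 4 edges Ravi–P1, Iris–P4, Dana–P3, Quinn–P5 form a matching, so any vertex cover needs at least 4 vertices (one per matched edge).
Conversely {Iris, Quinn, P1, P3} meets every edge and has exactly 4 vertices, so 4 is optimal.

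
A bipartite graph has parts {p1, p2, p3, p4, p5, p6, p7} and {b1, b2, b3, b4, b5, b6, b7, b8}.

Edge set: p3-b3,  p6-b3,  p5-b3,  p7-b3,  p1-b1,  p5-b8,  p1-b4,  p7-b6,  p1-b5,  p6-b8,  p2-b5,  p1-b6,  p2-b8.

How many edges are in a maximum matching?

5

A valid assignment of size 5: p1–b4, p2–b5, p3–b3, p5–b8, p7–b6.
The set {p3, p4, p5, p6} has only 2 neighbours ({b3, b8}), so by Hall's theorem at most 5 of the 7 left vertices can be matched.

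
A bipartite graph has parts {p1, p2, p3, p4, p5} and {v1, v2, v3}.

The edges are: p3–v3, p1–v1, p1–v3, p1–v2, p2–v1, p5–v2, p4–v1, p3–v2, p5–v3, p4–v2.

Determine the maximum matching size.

3

A valid assignment of size 3: p1–v3, p2–v1, p3–v2.
The set {p1, p2, p3, p4, p5} has only 3 neighbours ({v1, v2, v3}), so by Hall's theorem at most 3 of the 5 left vertices can be matched.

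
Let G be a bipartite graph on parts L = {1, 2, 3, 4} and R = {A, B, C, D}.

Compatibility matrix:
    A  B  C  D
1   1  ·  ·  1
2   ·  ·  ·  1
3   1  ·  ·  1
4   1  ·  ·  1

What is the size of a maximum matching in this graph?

A valid assignment of size 2: 1–A, 2–D.
The set {1, 2, 3, 4} has only 2 neighbours ({A, D}), so by Hall's theorem at most 2 of the 4 left vertices can be matched.

2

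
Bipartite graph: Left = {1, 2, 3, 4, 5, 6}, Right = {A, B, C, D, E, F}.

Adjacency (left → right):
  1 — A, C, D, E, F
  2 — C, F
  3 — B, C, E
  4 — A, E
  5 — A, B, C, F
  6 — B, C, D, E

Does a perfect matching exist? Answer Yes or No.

Yes

A valid assignment of size 6: 1-D, 2-C, 3-E, 4-A, 5-F, 6-B.
All 6 left vertices are covered.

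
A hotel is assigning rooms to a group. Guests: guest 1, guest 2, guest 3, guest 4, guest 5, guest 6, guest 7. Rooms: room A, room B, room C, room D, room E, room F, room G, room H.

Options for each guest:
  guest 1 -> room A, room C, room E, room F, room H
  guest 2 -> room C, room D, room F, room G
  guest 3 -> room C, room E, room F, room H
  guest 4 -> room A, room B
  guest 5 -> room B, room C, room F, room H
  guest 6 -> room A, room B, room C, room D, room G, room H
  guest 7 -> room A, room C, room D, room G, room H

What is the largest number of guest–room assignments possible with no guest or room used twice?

One maximum matching: guest 1–room A, guest 2–room G, guest 3–room E, guest 4–room B, guest 5–room F, guest 6–room C, guest 7–room D.
All 7 guests are matched, so no larger matching exists.

7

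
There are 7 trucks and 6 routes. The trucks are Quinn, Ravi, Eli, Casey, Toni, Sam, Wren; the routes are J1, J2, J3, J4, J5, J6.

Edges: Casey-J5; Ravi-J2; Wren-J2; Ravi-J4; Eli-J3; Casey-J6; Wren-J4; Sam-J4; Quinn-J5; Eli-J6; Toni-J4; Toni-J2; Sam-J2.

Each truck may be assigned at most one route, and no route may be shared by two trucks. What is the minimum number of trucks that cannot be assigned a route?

2

A valid assignment of size 5: Quinn–J5, Ravi–J4, Eli–J3, Casey–J6, Toni–J2.
The set {Ravi, Toni, Sam, Wren} has only 2 neighbours ({J2, J4}), so by Hall's theorem at most 5 of the 7 trucks can be matched.
That matches 5 of the 7, leaving 2 unmatched; no matching can do better.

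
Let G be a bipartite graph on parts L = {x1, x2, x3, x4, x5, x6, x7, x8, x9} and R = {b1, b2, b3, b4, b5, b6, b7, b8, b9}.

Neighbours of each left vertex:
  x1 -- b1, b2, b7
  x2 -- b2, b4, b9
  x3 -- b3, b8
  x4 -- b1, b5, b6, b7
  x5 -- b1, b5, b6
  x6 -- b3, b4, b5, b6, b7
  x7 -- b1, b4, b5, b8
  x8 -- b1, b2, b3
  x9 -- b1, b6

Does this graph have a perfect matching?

A valid assignment of size 9: x1–b1, x2–b9, x3–b3, x4–b7, x5–b5, x6–b4, x7–b8, x8–b2, x9–b6.
Every left vertex is matched, so this is a perfect matching.

Yes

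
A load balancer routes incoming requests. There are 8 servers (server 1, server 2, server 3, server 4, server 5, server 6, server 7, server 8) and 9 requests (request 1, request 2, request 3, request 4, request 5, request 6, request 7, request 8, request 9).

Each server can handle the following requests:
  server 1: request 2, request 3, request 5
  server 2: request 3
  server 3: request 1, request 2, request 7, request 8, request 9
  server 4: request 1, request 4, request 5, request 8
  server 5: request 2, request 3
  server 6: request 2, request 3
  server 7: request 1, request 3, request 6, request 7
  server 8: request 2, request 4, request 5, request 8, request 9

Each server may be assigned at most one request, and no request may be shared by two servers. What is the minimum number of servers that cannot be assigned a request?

1

One maximum matching: server 1→request 5, server 2→request 3, server 3→request 7, server 4→request 4, server 5→request 2, server 7→request 6, server 8→request 9.
The set {server 2, server 5, server 6} has only 2 neighbours ({request 2, request 3}), so by Hall's theorem at most 7 of the 8 servers can be matched.
That matches 7 of the 8, leaving 1 unmatched; no matching can do better.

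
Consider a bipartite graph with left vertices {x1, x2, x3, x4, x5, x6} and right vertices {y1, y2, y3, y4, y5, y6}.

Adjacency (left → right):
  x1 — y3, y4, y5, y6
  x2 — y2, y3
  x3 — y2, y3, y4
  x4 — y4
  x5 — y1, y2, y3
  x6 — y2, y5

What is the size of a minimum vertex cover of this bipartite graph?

6

The 6 edges x1–y6, x2–y2, x3–y3, x4–y4, x5–y1, x6–y5 form a matching, so any vertex cover needs at least 6 vertices (one per matched edge).
Conversely {x1, x2, x3, x4, x5, x6} meets every edge and has exactly 6 vertices, so 6 is optimal.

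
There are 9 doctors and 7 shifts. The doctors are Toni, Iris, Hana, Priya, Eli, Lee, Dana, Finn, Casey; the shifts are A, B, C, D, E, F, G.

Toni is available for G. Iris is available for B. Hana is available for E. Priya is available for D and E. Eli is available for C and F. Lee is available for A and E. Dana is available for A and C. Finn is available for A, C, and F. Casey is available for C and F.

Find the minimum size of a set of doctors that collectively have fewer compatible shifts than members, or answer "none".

Take S = {Eli, Dana, Finn, Casey}. Its neighbourhood is {A, C, F}, so |N(S)| = 3 < |S| = 4.
Every subset of size less than 4 has at least as many neighbours as members, so 4 is the minimum.

4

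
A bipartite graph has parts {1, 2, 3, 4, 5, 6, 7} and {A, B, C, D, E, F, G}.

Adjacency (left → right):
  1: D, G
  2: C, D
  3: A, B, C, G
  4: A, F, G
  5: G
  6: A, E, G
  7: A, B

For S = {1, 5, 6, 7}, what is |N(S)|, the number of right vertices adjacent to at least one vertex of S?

The union of neighbours of {1, 5, 6, 7} is {A, B, D, E, G}, which has 5 elements.
Since |N(S)| = 5 ≥ |S| = 4, Hall's condition holds for this subset.

5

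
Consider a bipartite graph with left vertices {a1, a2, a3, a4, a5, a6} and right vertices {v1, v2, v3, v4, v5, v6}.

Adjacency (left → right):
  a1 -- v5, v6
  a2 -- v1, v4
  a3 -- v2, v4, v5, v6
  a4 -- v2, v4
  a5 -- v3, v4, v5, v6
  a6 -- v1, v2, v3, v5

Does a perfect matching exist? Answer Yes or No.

Yes

One maximum matching: a1-v5, a2-v1, a3-v6, a4-v4, a5-v3, a6-v2.
All 6 left vertices are covered.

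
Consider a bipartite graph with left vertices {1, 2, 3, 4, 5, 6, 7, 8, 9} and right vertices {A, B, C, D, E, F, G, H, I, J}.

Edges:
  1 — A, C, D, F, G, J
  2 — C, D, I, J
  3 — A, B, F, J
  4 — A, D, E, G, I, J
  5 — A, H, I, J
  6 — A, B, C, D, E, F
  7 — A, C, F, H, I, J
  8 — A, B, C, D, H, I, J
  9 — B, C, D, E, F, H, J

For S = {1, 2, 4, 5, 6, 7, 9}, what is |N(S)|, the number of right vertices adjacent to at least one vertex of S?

10

The union of neighbours of {1, 2, 4, 5, 6, 7, 9} is {A, B, C, D, E, F, G, H, I, J}, which has 10 elements.
Since |N(S)| = 10 ≥ |S| = 7, Hall's condition holds for this subset.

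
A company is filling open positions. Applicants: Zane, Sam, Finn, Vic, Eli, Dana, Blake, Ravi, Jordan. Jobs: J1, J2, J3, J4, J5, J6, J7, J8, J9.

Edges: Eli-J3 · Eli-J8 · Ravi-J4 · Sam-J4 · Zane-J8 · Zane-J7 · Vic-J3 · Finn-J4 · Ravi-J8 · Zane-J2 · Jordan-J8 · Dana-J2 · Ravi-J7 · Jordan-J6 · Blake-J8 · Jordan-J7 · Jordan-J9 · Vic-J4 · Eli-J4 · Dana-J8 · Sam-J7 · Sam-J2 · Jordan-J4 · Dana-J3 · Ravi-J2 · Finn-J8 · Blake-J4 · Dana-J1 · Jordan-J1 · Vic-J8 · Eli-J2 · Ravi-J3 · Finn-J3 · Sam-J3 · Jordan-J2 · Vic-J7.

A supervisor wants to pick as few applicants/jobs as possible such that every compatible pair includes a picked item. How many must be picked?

{Dana, Jordan, J2, J3, J4, J7, J8} is a vertex cover of size 7: every edge has an endpoint in this set.
No smaller cover exists because Zane–J8, Sam–J2, Finn–J4, Vic–J7, Eli–J3, Dana–J1, Jordan–J6 is a matching of size 7, and a cover must include an endpoint of each of these disjoint edges (König's theorem).

7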